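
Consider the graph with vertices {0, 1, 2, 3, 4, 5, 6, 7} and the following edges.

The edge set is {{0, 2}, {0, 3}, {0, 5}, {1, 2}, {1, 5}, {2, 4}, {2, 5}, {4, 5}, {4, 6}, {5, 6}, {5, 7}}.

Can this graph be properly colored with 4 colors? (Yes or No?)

Yes

The chromatic number is 3. 4, 5, 6 form a triangle, so at least 3 colors are needed.
One proper 3-coloring: 0=c, 1=c, 2=b, 3=a, 4=c, 5=a, 6=b, 7=b.
Since 4 ≥ 3, a proper 4-coloring certainly exists.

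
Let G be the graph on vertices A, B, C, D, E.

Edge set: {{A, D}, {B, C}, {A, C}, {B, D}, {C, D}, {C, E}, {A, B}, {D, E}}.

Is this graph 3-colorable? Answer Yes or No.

No

A, B, C, D are mutually adjacent (a clique of size 4), so at least 4 colors are needed.
So 3 colors are not enough.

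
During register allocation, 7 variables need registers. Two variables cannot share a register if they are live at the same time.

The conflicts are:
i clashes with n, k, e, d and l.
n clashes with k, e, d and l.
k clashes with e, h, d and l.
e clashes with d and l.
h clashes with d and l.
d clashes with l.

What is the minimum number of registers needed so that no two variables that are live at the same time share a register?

i, n, k, e, d, l all conflict with each other, so at least 6 registers are needed.
6 registers suffice: register 1 → {d}; register 2 → {k}; register 3 → {l}; register 4 → {i, h}; register 5 → {e}; register 6 → {n}. Each listed conflict is separated.

6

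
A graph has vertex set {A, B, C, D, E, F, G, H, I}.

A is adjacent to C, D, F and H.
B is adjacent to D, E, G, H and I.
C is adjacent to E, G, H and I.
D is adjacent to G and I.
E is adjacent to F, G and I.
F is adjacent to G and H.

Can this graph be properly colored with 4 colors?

Yes

The chromatic number is 3. A, F, H are mutually adjacent, so at least 3 colors are needed.
One proper 3-coloring: A=blue, B=red, C=red, D=green, E=green, F=red, G=blue, H=green, I=blue.
Since 4 ≥ 3, a proper 4-coloring certainly exists.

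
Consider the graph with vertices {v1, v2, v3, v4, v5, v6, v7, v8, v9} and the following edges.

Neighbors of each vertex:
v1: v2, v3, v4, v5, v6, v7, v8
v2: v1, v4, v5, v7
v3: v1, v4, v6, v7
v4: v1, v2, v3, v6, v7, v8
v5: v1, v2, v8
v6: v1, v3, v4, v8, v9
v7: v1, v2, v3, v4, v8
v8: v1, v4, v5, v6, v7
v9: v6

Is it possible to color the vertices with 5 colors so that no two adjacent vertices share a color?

The chromatic number is 4. v1, v4, v7, v8 form a clique, so at least 4 colors are needed.
4 colors suffice: color 1 → {v1, v9}; color 2 → {v4, v5}; color 3 → {v2, v3, v8}; color 4 → {v6, v7}.
Since 5 ≥ 4, a proper 5-coloring certainly exists.

Yes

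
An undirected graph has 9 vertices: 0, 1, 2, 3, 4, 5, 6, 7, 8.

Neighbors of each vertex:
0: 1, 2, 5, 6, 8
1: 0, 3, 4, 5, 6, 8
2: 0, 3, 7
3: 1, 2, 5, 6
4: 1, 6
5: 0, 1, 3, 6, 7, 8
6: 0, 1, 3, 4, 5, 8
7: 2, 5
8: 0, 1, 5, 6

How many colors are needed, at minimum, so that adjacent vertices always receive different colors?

5

0, 1, 5, 6, 8 are mutually adjacent (a clique of size 5), so at least 5 colors are needed.
One proper 5-coloring: 0=yellow, 1=blue, 2=red, 3=yellow, 4=red, 5=red, 6=green, 7=blue, 8=purple. Each edge has distinct colors on its endpoints.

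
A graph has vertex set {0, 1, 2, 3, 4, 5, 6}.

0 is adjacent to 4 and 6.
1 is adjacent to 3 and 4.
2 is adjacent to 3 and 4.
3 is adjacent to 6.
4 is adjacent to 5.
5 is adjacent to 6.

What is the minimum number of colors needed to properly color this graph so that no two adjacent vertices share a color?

The cycle 6-0-4-1-3-6 has odd length 5, so it cannot be 2-colored; at least 3 colors are needed.
3 colors suffice: color red → {4, 6}; color blue → {0, 3, 5}; color green → {1, 2}. Each edge has distinct colors on its endpoints.

3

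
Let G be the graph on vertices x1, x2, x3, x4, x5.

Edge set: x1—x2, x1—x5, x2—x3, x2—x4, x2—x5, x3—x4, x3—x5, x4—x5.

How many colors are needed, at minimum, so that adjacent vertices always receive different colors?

4

x2, x3, x4, x5 are pairwise adjacent (a clique of size 4), so at least 4 colors are needed.
A valid assignment using 4 colors: x1=3, x2=1, x3=4, x4=3, x5=2. Every edge joins two different colors.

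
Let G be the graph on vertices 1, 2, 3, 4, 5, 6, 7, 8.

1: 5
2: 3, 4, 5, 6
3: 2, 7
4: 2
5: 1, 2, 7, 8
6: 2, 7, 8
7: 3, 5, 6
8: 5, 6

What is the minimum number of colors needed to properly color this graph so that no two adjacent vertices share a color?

6 and 7 are adjacent, so at least 2 colors are needed.
A valid assignment using 2 colors: 1=b, 2=b, 3=a, 4=a, 5=a, 6=a, 7=b, 8=b. Every edge joins two different colors.

2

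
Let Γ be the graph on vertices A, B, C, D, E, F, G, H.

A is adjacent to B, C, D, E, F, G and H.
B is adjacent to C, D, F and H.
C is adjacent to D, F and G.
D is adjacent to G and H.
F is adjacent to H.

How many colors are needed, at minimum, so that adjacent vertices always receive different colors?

A, C, D, G form a clique, so at least 4 colors are needed.
4 colors suffice: color 1 → {A}; color 2 → {B, E, G}; color 3 → {D, F}; color 4 → {C, H}. Each edge has distinct colors on its endpoints.

4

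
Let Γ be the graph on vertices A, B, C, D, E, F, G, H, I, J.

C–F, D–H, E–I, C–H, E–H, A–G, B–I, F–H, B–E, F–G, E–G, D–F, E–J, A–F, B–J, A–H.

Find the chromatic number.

B, E, J are mutually adjacent, so at least 3 colors are needed.
3 colors suffice: color 1 → {E, F}; color 2 → {B, G, H}; color 3 → {A, C, D, I, J}. No two adjacent vertices share a color.

3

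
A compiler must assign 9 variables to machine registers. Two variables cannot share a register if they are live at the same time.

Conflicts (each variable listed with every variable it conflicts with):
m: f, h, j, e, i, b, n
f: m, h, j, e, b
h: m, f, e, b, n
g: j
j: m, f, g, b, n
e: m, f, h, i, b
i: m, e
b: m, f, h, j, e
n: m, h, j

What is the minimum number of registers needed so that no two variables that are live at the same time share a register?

5

m, f, h, e, b are mutually in conflict, so at least 5 registers are needed.
Using 5 registers: m=1, f=3, h=2, g=1, j=2, e=5, i=2, b=4, n=3. No two conflicting variables share a register.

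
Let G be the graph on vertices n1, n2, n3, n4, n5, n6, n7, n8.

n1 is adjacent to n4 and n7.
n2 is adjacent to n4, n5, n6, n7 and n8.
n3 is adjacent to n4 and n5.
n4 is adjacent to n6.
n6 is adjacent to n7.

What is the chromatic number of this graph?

3

n2, n6, n7 are pairwise adjacent, so at least 3 colors are needed.
One proper 3-coloring: n1=1, n2=1, n3=1, n4=2, n5=2, n6=3, n7=2, n8=2. No two adjacent vertices share a color.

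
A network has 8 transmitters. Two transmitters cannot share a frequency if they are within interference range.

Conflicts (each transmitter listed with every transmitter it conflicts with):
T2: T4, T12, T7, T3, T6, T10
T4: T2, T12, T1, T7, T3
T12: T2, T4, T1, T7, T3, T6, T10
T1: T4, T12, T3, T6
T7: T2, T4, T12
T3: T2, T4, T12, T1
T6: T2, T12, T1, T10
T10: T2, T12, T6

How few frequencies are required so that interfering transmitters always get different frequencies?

4

T2, T12, T6, T10 pairwise conflict, so at least 4 frequencies are needed.
4 frequencies suffice: T2=2, T4=3, T12=1, T1=2, T7=4, T3=4, T6=3, T10=4. Each listed conflict is separated.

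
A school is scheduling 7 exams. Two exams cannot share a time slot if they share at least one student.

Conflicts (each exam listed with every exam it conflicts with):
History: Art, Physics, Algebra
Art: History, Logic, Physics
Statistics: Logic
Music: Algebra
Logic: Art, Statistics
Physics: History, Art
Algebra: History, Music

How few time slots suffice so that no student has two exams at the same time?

3

History, Art, Physics are mutually in conflict, so at least 3 time slots are needed.
3 time slots suffice: History=1, Art=2, Statistics=2, Music=1, Logic=1, Physics=3, Algebra=2. No two conflicting exams share a time slot.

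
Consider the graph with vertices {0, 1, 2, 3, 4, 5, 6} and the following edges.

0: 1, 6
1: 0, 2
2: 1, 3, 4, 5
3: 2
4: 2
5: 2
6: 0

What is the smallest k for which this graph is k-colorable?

0 and 1 are adjacent, so at least 2 colors are needed.
2 colors suffice: color a → {0, 2}; color b → {1, 3, 4, 5, 6}. No two adjacent vertices share a color.

2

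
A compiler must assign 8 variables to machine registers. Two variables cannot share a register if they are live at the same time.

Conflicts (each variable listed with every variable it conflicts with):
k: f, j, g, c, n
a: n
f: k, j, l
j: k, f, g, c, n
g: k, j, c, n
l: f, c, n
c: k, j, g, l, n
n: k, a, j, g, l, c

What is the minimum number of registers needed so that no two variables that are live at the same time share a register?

k, j, g, c, n pairwise conflict, so at least 5 registers are needed.
5 registers suffice: register 1 → {f, n}; register 2 → {a, j, l}; register 3 → {k}; register 4 → {c}; register 5 → {g}. Every pair that conflicts lands in different registers.

5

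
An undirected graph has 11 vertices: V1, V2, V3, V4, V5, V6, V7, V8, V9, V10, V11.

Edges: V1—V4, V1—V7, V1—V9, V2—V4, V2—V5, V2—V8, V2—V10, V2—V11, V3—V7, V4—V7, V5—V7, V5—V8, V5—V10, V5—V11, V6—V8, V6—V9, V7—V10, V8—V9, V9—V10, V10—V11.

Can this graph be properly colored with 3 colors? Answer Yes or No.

No

V2, V5, V10, V11 are pairwise adjacent (a clique of size 4), so at least 4 colors are needed.
So 3 colors are not enough.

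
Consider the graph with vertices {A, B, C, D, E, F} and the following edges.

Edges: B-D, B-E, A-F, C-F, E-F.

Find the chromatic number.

B and E are adjacent, so at least 2 colors are needed.
2 colors suffice: color red → {B, F}; color blue → {A, C, D, E}. Each edge has distinct colors on its endpoints.

2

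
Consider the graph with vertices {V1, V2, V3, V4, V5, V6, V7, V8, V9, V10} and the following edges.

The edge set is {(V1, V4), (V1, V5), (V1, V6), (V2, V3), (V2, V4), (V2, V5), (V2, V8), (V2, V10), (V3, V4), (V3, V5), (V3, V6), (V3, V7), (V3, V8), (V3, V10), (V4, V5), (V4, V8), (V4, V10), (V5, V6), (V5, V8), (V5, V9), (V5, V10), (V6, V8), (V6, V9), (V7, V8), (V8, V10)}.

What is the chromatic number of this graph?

V2, V3, V4, V5, V8, V10 are pairwise adjacent (a clique of size 6), so at least 6 colors are needed.
6 colors suffice: color 1 → {V5, V7}; color 2 → {V1, V3, V9}; color 3 → {V8}; color 4 → {V4, V6}; color 5 → {V10}; color 6 → {V2}. No two adjacent vertices share a color.

6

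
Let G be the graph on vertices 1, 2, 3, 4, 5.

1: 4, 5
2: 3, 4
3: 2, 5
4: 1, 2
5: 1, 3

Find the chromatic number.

3

The cycle 4-2-3-5-1-4 has odd length 5, so it cannot be 2-colored; at least 3 colors are needed.
3 colors suffice: 1=red, 2=blue, 3=red, 4=green, 5=blue. Every edge joins two different colors.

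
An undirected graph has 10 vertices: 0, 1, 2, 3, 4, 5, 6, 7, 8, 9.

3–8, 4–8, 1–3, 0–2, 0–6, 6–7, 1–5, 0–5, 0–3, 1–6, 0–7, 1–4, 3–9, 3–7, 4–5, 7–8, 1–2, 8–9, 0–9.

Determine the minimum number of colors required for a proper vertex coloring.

0, 3, 7 form a triangle, so at least 3 colors are needed.
One proper 3-coloring: 0=a, 1=a, 2=b, 3=b, 4=b, 5=c, 6=b, 7=c, 8=a, 9=c. Every edge joins two different colors.

3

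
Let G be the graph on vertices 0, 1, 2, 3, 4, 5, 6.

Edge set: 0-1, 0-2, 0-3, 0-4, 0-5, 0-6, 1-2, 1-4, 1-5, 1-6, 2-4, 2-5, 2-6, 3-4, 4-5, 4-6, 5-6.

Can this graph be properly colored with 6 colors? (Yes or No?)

The chromatic number is 6. 0, 1, 2, 4, 5, 6 form a clique, so at least 6 colors are needed.
One proper 6-coloring: 0=blue, 1=orange, 2=purple, 3=green, 4=red, 5=green, 6=yellow.
That is already a proper 6-coloring.

Yes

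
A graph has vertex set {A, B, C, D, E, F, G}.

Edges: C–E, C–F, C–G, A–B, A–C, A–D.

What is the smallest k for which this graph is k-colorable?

A and B are adjacent, so at least 2 colors are needed.
2 colors suffice: color red → {B, C, D}; color blue → {A, E, F, G}. No two adjacent vertices share a color.

2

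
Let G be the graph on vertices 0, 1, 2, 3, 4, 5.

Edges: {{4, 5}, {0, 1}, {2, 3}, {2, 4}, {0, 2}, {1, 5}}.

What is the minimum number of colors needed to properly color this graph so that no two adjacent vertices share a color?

The cycle 1-0-2-4-5-1 has odd length 5, so it cannot be 2-colored; at least 3 colors are needed.
3 colors suffice: color a → {2, 5}; color b → {0, 3, 4}; color c → {1}. No two adjacent vertices share a color.

3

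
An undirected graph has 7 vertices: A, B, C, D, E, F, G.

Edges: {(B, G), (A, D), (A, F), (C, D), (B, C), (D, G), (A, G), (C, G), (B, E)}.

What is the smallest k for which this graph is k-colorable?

A, D, G are mutually adjacent, so at least 3 colors are needed.
3 colors suffice: color 1 → {E, F, G}; color 2 → {A, C}; color 3 → {B, D}. Each edge has distinct colors on its endpoints.

3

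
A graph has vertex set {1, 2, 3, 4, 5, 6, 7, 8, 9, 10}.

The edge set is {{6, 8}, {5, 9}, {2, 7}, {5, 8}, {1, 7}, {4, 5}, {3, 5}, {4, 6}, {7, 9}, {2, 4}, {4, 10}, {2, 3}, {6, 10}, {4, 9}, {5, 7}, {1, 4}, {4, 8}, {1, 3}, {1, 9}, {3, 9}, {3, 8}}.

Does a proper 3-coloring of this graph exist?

Yes

The chromatic number is 3. 4, 6, 8 are pairwise adjacent, so at least 3 colors are needed.
A valid assignment using 3 colors: 1=green, 2=blue, 3=red, 4=red, 5=green, 6=green, 7=red, 8=blue, 9=blue, 10=blue.
That is already a proper 3-coloring.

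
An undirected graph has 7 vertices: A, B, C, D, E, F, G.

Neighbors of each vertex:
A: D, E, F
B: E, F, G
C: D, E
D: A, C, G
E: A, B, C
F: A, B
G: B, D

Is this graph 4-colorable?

Yes

The chromatic number is 3. The cycle D-C-E-B-G-D has odd length 5, so it cannot be 2-colored; at least 3 colors are needed.
A valid assignment using 3 colors: A=2, B=2, C=2, D=1, E=1, F=1, G=3.
Since 4 ≥ 3, a proper 4-coloring certainly exists.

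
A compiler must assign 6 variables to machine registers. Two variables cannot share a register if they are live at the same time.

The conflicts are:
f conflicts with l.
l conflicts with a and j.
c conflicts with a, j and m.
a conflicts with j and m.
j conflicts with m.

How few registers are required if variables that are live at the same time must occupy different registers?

c, a, j, m are mutually in conflict, so at least 4 registers are needed.
Using 4 registers: f=1, l=3, c=3, a=2, j=1, m=4. Each listed conflict is separated.

4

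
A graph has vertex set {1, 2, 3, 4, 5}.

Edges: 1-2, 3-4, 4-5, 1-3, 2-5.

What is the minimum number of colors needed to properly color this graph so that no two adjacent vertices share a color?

3

The cycle 2-1-3-4-5-2 has odd length 5, so it cannot be 2-colored; at least 3 colors are needed.
One proper 3-coloring: 1=blue, 2=green, 3=red, 4=blue, 5=red. No two adjacent vertices share a color.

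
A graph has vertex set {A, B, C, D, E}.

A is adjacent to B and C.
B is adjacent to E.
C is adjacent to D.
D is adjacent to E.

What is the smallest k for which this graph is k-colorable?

3

The cycle D-E-B-A-C-D has odd length 5, so it cannot be 2-colored; at least 3 colors are needed.
One proper 3-coloring: A=2, B=1, C=3, D=1, E=2. No two adjacent vertices share a color.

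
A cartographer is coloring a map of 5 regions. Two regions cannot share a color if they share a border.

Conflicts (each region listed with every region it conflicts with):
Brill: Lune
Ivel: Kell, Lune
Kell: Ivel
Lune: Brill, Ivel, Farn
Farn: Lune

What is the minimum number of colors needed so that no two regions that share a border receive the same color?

2

Ivel and Lune conflict, so at least 2 colors are needed.
A valid assignment using 2 colors: Brill=2, Ivel=2, Kell=1, Lune=1, Farn=2. Each listed conflict is separated.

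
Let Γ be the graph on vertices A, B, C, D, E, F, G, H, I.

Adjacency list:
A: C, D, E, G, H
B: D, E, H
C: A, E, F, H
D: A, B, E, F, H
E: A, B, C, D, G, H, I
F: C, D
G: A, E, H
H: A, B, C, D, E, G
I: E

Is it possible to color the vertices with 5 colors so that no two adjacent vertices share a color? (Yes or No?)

The chromatic number is 4. A, C, E, H form a clique, so at least 4 colors are needed.
4 colors suffice: A=3, B=3, C=4, D=4, E=1, F=1, G=4, H=2, I=2.
Since 5 ≥ 4, a proper 5-coloring certainly exists.

Yes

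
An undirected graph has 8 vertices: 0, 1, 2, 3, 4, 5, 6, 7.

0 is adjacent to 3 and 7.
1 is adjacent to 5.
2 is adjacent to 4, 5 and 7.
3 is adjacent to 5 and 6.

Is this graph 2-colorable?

No

The cycle 7-2-5-3-0-7 has odd length 5, so it cannot be 2-colored; at least 3 colors are needed.
So 2 colors are not enough.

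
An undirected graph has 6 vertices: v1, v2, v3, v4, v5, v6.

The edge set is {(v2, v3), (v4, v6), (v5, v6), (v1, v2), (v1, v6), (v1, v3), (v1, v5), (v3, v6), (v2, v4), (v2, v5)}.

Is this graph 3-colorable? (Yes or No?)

The chromatic number is 3. v1, v2, v3 form a triangle, so at least 3 colors are needed.
3 colors suffice: v1=1, v2=2, v3=3, v4=1, v5=3, v6=2.
That is already a proper 3-coloring.

Yes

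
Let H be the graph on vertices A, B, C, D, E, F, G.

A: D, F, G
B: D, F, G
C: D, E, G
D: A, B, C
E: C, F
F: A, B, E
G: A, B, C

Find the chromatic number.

3

The cycle D-B-F-E-C-D has odd length 5, so it cannot be 2-colored; at least 3 colors are needed.
3 colors suffice: A=blue, B=blue, C=blue, D=red, E=green, F=red, G=red. No two adjacent vertices share a color.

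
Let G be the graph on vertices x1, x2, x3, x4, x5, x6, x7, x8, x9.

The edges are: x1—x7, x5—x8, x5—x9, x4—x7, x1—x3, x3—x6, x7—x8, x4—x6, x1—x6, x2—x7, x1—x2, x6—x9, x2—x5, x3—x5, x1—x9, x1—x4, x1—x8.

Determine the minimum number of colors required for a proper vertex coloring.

x1, x4, x7 are mutually adjacent, so at least 3 colors are needed.
3 colors suffice: color R → {x1, x5}; color B → {x6, x7}; color G → {x2, x3, x4, x8, x9}. No two adjacent vertices share a color.

3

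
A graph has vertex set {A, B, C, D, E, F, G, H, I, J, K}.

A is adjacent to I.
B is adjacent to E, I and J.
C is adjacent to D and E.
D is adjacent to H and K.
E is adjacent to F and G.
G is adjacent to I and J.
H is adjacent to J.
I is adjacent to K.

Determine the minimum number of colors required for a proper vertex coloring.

G and I are adjacent, so at least 2 colors are needed.
2 colors suffice: A=2, B=2, C=2, D=1, E=1, F=2, G=2, H=2, I=1, J=1, K=2. Every edge joins two different colors.

2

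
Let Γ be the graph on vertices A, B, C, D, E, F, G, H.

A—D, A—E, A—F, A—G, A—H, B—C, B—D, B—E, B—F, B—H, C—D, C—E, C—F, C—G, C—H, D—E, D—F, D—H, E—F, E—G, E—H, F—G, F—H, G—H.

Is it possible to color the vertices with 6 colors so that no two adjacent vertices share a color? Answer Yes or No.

Yes

The chromatic number is 6. B, C, D, E, F, H are mutually adjacent (a clique of size 6), so at least 6 colors are needed.
A valid assignment using 6 colors: A=5, B=6, C=5, D=4, E=2, F=3, G=4, H=1.
That is already a proper 6-coloring.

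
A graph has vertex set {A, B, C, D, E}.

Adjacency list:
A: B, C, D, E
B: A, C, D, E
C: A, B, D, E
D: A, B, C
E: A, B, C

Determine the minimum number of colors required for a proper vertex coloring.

A, B, C, E form a clique, so at least 4 colors are needed.
4 colors suffice: color 1 → {A}; color 2 → {C}; color 3 → {B}; color 4 → {D, E}. Each edge has distinct colors on its endpoints.

4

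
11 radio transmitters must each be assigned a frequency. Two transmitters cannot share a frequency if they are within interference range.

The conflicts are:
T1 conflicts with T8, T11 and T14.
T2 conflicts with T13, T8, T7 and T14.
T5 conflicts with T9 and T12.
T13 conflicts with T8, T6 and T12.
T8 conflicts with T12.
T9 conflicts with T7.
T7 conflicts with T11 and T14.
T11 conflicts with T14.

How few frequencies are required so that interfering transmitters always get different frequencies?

T13, T8, T12 pairwise conflict, so at least 3 frequencies are needed.
3 frequencies suffice: frequency 1 → {T2, T6, T9, T12, T11}; frequency 2 → {T1, T5, T13, T7}; frequency 3 → {T8, T14}. Every pair that conflicts lands in different frequencies.

3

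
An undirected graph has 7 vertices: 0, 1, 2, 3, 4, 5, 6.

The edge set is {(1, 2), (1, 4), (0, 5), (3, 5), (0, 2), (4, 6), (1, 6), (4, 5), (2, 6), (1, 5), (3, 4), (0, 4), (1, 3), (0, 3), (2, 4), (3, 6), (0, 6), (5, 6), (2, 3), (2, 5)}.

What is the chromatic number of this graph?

6

0, 2, 3, 4, 5, 6 form a clique, so at least 6 colors are needed.
One proper 6-coloring: 0=f, 1=f, 2=c, 3=d, 4=e, 5=a, 6=b. Each edge has distinct colors on its endpoints.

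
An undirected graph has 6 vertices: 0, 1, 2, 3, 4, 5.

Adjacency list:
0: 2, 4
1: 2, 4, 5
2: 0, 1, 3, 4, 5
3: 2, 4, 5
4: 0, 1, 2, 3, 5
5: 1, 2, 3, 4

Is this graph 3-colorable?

No

1, 2, 4, 5 form a clique, so at least 4 colors are needed.
So 3 colors are not enough.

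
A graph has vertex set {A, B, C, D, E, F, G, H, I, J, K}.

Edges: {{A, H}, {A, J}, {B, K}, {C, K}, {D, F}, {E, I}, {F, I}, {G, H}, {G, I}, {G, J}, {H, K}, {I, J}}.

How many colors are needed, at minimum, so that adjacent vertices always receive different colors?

G, I, J are mutually adjacent, so at least 3 colors are needed.
3 colors suffice: A=1, B=2, C=2, D=1, E=2, F=2, G=2, H=3, I=1, J=3, K=1. No two adjacent vertices share a color.

3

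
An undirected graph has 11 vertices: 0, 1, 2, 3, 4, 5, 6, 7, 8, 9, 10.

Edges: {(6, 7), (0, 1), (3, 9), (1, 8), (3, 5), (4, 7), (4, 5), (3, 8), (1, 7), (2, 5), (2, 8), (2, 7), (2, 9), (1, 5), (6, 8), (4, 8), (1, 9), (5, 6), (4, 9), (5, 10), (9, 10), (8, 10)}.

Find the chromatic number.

2

1 and 7 are adjacent, so at least 2 colors are needed.
A valid assignment using 2 colors: 0=red, 1=blue, 2=blue, 3=blue, 4=blue, 5=red, 6=blue, 7=red, 8=red, 9=red, 10=blue. Every edge joins two different colors.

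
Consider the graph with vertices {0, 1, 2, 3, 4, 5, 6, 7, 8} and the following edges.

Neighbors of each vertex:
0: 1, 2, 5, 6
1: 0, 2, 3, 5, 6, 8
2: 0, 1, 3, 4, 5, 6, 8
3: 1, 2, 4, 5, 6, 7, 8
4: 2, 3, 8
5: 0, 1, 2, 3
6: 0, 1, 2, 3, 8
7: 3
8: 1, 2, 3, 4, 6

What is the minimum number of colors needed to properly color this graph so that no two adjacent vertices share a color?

1, 2, 3, 6, 8 are pairwise adjacent (a clique of size 5), so at least 5 colors are needed.
A valid assignment using 5 colors: 0=b, 1=c, 2=a, 3=b, 4=c, 5=d, 6=d, 7=a, 8=e. No two adjacent vertices share a color.

5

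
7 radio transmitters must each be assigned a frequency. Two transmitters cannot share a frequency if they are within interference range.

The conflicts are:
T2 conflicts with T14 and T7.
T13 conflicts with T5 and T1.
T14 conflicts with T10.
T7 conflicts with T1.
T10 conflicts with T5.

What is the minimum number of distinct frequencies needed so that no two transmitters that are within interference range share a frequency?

3

The cycle T10-T14-T2-T7-T1-T13-T5-T10 has odd length 7, so it cannot be 2-colored; at least 3 frequencies are needed.
3 frequencies suffice: frequency 1 → {T14, T7, T5}; frequency 2 → {T2, T13, T10}; frequency 3 → {T1}. Each listed conflict is separated.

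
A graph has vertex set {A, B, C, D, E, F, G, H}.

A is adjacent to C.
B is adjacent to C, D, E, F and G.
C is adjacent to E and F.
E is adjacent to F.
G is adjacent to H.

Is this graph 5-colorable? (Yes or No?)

The chromatic number is 4. B, C, E, F are pairwise adjacent (a clique of size 4), so at least 4 colors are needed.
4 colors suffice: A=red, B=red, C=blue, D=blue, E=green, F=yellow, G=blue, H=red.
Since 5 ≥ 4, a proper 5-coloring certainly exists.

Yes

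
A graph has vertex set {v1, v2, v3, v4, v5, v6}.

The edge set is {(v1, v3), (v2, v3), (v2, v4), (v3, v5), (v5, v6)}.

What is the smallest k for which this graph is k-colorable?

v3 and v5 are adjacent, so at least 2 colors are needed.
A valid assignment using 2 colors: v1=2, v2=2, v3=1, v4=1, v5=2, v6=1. Each edge has distinct colors on its endpoints.

2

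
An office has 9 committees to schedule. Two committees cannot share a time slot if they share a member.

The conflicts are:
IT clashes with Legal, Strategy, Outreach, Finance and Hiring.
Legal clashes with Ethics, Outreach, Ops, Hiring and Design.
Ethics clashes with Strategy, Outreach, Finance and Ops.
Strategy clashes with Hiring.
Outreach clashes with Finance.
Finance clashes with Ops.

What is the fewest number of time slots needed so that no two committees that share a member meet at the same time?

IT, Strategy, Hiring are mutually in conflict, so at least 3 time slots are needed.
3 time slots suffice: time slot 1 → {Legal, Strategy, Finance}; time slot 2 → {IT, Ethics, Design}; time slot 3 → {Outreach, Ops, Hiring}. Every pair that conflicts lands in different time slots.

3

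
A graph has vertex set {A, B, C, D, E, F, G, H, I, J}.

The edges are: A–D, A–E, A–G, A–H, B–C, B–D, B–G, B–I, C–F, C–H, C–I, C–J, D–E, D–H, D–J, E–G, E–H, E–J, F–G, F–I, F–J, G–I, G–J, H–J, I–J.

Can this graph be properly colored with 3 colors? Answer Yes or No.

C, F, I, J are pairwise adjacent (a clique of size 4), so at least 4 colors are needed.
So 3 colors are not enough.

No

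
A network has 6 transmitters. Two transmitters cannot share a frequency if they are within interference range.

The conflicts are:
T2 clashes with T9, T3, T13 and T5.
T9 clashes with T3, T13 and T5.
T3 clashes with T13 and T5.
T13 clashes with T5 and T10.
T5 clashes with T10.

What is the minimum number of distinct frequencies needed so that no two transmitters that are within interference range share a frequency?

T2, T9, T3, T13, T5 all conflict with each other, so at least 5 frequencies are needed.
5 frequencies suffice: frequency 1 → {T13}; frequency 2 → {T5}; frequency 3 → {T3, T10}; frequency 4 → {T9}; frequency 5 → {T2}. No two conflicting transmitters share a frequency.

5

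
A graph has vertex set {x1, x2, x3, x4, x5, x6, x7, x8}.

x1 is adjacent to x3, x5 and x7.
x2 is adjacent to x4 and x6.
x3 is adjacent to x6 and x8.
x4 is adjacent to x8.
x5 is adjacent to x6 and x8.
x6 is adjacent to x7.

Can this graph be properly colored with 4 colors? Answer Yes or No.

Yes

The chromatic number is 3. The cycle x3-x8-x4-x2-x6-x3 has odd length 5, so it cannot be 2-colored; at least 3 colors are needed.
3 colors suffice: x1=red, x2=green, x3=blue, x4=blue, x5=blue, x6=red, x7=blue, x8=red.
Since 4 ≥ 3, a proper 4-coloring certainly exists.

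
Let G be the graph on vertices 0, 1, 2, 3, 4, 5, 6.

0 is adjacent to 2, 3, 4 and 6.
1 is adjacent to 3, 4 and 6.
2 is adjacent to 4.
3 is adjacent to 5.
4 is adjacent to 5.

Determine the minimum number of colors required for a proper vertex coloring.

0, 2, 4 form a triangle, so at least 3 colors are needed.
3 colors suffice: 0=blue, 1=blue, 2=green, 3=red, 4=red, 5=blue, 6=red. Every edge joins two different colors.

3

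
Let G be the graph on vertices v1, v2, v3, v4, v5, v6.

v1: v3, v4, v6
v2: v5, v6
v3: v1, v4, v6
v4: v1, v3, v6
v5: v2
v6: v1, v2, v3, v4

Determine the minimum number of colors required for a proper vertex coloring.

v1, v3, v4, v6 form a clique, so at least 4 colors are needed.
4 colors suffice: color 1 → {v5, v6}; color 2 → {v1, v2}; color 3 → {v3}; color 4 → {v4}. No two adjacent vertices share a color.

4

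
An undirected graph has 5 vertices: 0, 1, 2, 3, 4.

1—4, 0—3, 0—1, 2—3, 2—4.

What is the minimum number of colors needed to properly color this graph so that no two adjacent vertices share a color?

The cycle 2-3-0-1-4-2 has odd length 5, so it cannot be 2-colored; at least 3 colors are needed.
A valid assignment using 3 colors: 0=a, 1=b, 2=c, 3=b, 4=a. Each edge has distinct colors on its endpoints.

3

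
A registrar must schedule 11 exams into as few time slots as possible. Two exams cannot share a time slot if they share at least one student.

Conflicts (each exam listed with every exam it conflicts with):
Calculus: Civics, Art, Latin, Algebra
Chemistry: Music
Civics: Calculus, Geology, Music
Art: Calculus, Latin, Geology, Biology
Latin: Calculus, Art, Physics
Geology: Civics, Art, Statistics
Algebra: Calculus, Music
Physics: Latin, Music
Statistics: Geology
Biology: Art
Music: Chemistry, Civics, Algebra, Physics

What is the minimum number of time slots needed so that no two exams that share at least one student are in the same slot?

Calculus, Art, Latin pairwise conflict, so at least 3 time slots are needed.
A valid assignment using 3 time slots: Calculus=1, Chemistry=2, Civics=2, Art=2, Latin=3, Geology=1, Algebra=2, Physics=2, Statistics=2, Biology=1, Music=1. No two conflicting exams share a time slot.

3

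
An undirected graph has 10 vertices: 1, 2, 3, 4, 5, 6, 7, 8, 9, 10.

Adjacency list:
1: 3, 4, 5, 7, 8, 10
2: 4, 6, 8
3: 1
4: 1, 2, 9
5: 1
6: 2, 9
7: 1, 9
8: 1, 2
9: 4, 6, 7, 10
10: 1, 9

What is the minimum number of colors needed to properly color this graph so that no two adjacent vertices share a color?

2

7 and 9 are adjacent, so at least 2 colors are needed.
2 colors suffice: color red → {1, 2, 9}; color blue → {3, 4, 5, 6, 7, 8, 10}. Each edge has distinct colors on its endpoints.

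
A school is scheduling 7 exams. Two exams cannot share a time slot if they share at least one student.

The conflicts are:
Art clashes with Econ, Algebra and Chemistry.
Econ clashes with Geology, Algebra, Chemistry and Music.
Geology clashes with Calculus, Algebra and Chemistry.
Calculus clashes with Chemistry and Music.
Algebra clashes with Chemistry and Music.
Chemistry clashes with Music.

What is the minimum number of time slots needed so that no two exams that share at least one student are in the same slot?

Econ, Algebra, Chemistry, Music all conflict with each other, so at least 4 time slots are needed.
4 time slots suffice: time slot 1 → {Chemistry}; time slot 2 → {Calculus, Algebra}; time slot 3 → {Econ}; time slot 4 → {Art, Geology, Music}. Each listed conflict is separated.

4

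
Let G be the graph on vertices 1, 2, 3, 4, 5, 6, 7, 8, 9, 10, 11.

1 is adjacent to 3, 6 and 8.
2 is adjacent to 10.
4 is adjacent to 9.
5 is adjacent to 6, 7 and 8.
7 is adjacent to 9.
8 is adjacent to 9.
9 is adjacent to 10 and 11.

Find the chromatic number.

5 and 6 are adjacent, so at least 2 colors are needed.
One proper 2-coloring: 1=red, 2=red, 3=blue, 4=blue, 5=red, 6=blue, 7=blue, 8=blue, 9=red, 10=blue, 11=blue. No two adjacent vertices share a color.

2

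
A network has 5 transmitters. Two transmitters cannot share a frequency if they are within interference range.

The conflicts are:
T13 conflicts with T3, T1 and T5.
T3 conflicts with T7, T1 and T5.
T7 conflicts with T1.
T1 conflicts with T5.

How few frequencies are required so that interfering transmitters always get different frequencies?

T13, T3, T1, T5 pairwise conflict, so at least 4 frequencies are needed.
4 frequencies suffice: T13=3, T3=1, T7=3, T1=2, T5=4. Each listed conflict is separated.

4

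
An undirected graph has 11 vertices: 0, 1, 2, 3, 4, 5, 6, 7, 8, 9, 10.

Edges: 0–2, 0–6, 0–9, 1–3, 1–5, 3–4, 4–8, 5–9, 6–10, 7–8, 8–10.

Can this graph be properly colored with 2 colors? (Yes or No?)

No

The cycle 9-5-1-3-4-8-10-6-0-9 has odd length 9, so it cannot be 2-colored; at least 3 colors are needed.
So 2 colors are not enough.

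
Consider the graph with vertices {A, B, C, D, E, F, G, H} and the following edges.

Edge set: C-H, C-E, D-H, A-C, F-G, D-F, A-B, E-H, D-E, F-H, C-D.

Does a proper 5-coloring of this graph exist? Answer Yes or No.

The chromatic number is 4. C, D, E, H are pairwise adjacent (a clique of size 4), so at least 4 colors are needed.
4 colors suffice: color 1 → {B, C, F}; color 2 → {A, D, G}; color 3 → {H}; color 4 → {E}.
Since 5 ≥ 4, a proper 5-coloring certainly exists.

Yes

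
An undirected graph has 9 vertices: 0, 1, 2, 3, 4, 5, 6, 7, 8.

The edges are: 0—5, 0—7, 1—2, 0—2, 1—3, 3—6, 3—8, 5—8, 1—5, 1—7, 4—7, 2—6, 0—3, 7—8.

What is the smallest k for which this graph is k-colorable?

2 and 6 are adjacent, so at least 2 colors are needed.
2 colors suffice: color a → {2, 3, 5, 7}; color b → {0, 1, 4, 6, 8}. Every edge joins two different colors.

2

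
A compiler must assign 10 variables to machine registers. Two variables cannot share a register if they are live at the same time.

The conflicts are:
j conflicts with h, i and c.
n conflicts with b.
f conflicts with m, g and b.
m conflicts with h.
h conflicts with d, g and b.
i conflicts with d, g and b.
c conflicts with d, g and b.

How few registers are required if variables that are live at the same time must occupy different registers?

2

j and h conflict, so at least 2 registers are needed.
Using 2 registers: j=2, n=1, f=1, m=2, h=1, i=1, c=1, d=2, g=2, b=2. Each listed conflict is separated.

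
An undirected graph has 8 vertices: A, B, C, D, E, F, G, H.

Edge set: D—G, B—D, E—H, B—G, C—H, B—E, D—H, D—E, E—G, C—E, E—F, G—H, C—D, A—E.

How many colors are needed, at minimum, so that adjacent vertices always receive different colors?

4

B, D, E, G form a clique, so at least 4 colors are needed.
4 colors suffice: color 1 → {E}; color 2 → {A, D, F}; color 3 → {B, H}; color 4 → {C, G}. Every edge joins two different colors.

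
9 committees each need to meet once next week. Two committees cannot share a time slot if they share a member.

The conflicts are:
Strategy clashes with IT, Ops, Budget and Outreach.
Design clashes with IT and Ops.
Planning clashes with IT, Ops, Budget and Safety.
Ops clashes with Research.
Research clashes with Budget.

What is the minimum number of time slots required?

2

Strategy and Ops conflict, so at least 2 time slots are needed.
2 time slots suffice: time slot 1 → {Strategy, Design, Planning, Research}; time slot 2 → {IT, Ops, Budget, Safety, Outreach}. No two conflicting committees share a time slot.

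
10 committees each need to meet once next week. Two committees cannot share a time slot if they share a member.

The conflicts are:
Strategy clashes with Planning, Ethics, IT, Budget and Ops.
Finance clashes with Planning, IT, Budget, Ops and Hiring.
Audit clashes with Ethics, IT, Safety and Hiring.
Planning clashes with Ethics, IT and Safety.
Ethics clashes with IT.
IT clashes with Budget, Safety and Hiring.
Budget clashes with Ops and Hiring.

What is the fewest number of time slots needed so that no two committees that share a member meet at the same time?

4

Finance, IT, Budget, Hiring all conflict with each other, so at least 4 time slots are needed.
4 time slots suffice: time slot 1 → {IT, Ops}; time slot 2 → {Audit, Planning, Budget}; time slot 3 → {Strategy, Finance, Safety}; time slot 4 → {Ethics, Hiring}. Every pair that conflicts lands in different time slots.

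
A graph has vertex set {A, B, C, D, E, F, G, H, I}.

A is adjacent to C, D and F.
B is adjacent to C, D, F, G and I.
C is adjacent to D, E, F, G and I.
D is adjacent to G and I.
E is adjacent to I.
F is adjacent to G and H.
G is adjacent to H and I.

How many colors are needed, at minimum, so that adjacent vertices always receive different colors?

5

B, C, D, G, I are pairwise adjacent (a clique of size 5), so at least 5 colors are needed.
5 colors suffice: color red → {C, H}; color blue → {A, E, G}; color green → {D, F}; color yellow → {B}; color purple → {I}. No two adjacent vertices share a color.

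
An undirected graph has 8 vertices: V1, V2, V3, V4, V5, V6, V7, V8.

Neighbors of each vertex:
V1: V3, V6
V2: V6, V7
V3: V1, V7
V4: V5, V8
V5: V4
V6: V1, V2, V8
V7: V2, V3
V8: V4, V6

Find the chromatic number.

3

The cycle V3-V1-V6-V2-V7-V3 has odd length 5, so it cannot be 2-colored; at least 3 colors are needed.
3 colors suffice: V1=2, V2=3, V3=1, V4=1, V5=2, V6=1, V7=2, V8=2. Every edge joins two different colors.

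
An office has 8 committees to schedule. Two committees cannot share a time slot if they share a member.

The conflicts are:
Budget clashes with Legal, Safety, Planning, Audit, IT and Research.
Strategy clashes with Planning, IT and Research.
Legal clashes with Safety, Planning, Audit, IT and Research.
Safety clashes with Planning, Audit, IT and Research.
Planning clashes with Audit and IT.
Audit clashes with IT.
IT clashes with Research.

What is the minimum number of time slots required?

Budget, Legal, Safety, Planning, Audit, IT are mutually in conflict, so at least 6 time slots are needed.
Using 6 time slots: Budget=2, Strategy=2, Legal=5, Safety=4, Planning=3, Audit=6, IT=1, Research=3. No two conflicting committees share a time slot.

6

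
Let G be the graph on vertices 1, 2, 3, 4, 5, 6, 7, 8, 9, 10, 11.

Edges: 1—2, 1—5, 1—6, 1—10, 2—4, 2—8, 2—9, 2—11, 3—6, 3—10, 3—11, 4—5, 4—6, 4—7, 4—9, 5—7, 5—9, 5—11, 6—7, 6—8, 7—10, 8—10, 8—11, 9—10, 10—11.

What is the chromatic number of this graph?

3

4, 6, 7 are pairwise adjacent, so at least 3 colors are needed.
3 colors suffice: color a → {2, 5, 6, 10}; color b → {1, 4, 11}; color c → {3, 7, 8, 9}. No two adjacent vertices share a color.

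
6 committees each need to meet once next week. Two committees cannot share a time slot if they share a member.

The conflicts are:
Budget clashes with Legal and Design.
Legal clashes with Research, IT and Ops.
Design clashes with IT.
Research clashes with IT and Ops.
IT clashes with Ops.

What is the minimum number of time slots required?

4

Legal, Research, IT, Ops all conflict with each other, so at least 4 time slots are needed.
4 time slots suffice: time slot 1 → {Budget, IT}; time slot 2 → {Legal, Design}; time slot 3 → {Research}; time slot 4 → {Ops}. No two conflicting committees share a time slot.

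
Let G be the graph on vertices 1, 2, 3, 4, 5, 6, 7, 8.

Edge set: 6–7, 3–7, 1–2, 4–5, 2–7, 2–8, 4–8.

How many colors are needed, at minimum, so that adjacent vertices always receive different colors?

2 and 7 are adjacent, so at least 2 colors are needed.
One proper 2-coloring: 1=blue, 2=red, 3=red, 4=red, 5=blue, 6=red, 7=blue, 8=blue. Each edge has distinct colors on its endpoints.

2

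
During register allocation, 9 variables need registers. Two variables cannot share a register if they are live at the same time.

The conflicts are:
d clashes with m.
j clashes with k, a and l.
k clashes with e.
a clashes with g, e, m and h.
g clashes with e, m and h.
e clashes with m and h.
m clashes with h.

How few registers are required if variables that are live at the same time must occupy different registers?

a, g, e, m, h are mutually in conflict, so at least 5 registers are needed.
5 registers suffice: register 1 → {j, m}; register 2 → {d, k, a, l}; register 3 → {e}; register 4 → {g}; register 5 → {h}. Every pair that conflicts lands in different registers.

5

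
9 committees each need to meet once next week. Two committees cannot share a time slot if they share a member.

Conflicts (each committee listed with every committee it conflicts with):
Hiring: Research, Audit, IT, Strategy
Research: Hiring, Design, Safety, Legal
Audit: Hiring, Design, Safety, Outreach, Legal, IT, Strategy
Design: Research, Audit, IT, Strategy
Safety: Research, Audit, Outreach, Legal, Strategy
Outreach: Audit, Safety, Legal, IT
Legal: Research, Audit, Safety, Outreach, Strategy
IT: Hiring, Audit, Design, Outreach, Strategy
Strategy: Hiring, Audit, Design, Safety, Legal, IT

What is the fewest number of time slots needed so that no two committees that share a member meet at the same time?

4

Hiring, Audit, IT, Strategy pairwise conflict, so at least 4 time slots are needed.
4 time slots suffice: time slot 1 → {Research, Audit}; time slot 2 → {Outreach, Strategy}; time slot 3 → {Safety, IT}; time slot 4 → {Hiring, Design, Legal}. No two conflicting committees share a time slot.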